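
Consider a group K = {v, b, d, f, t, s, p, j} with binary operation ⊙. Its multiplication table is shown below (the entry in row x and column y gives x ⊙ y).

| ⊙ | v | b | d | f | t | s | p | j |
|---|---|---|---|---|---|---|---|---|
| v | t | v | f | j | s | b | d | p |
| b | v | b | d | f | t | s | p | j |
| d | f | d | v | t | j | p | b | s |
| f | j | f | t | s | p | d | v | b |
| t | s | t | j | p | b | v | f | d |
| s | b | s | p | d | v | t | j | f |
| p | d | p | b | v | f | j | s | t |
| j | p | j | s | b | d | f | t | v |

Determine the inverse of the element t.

t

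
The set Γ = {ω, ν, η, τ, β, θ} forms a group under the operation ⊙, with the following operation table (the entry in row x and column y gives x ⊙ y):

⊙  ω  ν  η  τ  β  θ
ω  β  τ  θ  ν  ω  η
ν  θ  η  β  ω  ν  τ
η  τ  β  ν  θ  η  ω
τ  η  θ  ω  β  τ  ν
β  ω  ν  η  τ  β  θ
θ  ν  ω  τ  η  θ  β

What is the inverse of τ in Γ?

First locate the identity: row β matches the header, so β is the identity.
Scan row τ for β: τ ⊙ τ = β. Hence τ^(-1) = τ.

τ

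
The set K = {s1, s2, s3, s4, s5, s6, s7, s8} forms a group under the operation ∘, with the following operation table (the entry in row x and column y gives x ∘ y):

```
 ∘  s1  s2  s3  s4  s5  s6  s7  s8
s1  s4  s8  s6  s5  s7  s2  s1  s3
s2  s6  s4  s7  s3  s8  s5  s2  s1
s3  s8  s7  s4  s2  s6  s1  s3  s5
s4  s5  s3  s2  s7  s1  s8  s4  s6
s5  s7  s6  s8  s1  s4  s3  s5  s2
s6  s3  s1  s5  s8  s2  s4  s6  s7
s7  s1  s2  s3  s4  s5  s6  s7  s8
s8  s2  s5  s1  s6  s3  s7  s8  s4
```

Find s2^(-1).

First locate the identity: row s7 matches the header, so s7 is the identity.
Scan row s2 for s7: s2 ∘ s3 = s7. Hence s2^(-1) = s3.
(Structurally, K here is isomorphic to the quaternion group Q_8.)

s3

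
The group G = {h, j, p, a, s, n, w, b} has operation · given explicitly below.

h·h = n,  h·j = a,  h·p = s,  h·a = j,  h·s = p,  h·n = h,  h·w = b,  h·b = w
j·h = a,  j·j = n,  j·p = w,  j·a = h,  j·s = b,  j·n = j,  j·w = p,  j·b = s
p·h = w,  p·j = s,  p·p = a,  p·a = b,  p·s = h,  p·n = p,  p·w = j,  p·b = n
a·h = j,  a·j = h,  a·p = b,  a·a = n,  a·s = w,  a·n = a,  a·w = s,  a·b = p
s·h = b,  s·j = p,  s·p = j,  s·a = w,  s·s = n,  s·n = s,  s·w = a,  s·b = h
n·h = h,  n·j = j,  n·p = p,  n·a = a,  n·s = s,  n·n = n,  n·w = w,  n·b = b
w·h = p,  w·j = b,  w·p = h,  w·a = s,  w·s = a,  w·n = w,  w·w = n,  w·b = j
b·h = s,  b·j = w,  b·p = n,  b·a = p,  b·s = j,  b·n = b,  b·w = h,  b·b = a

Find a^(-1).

First locate the identity: row n matches the header, so n is the identity.
Scan row a for n: a·a = n. Hence a^(-1) = a.

a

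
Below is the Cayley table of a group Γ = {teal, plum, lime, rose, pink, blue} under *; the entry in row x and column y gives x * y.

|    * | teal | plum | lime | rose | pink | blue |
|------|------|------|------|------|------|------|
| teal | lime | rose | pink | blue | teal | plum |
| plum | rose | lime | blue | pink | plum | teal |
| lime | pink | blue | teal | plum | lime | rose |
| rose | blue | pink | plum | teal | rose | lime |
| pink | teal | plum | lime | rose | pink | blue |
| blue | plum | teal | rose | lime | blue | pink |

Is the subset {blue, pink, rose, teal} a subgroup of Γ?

No

blue * teal = plum, which is not in {blue, pink, rose, teal}.
The subset is not closed under *, so it is not a subgroup.
(Structurally, Γ here is isomorphic to the cyclic group Z_6.)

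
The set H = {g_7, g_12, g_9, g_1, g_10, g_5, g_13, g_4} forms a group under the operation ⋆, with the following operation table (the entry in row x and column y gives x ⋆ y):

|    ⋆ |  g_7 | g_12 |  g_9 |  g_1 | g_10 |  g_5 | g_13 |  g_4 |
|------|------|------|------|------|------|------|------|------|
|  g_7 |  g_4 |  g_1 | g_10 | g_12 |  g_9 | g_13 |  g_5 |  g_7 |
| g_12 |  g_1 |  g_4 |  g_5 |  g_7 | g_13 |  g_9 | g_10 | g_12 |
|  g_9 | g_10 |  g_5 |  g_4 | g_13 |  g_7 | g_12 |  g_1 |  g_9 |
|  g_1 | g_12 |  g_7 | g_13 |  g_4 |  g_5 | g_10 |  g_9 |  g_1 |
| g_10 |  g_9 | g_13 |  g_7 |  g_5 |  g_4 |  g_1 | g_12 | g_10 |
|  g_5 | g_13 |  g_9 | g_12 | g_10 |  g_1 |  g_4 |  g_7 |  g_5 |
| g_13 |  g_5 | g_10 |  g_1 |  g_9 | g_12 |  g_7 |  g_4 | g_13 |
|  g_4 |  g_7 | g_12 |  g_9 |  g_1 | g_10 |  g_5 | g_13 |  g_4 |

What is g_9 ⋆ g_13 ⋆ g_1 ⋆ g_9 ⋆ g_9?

g_9 ⋆ g_13 = g_1
g_1 ⋆ g_1 = g_4
g_4 ⋆ g_9 = g_9
g_9 ⋆ g_9 = g_4
(Structurally, H here is isomorphic to the elementary abelian group (Z_2)^3.)

g_4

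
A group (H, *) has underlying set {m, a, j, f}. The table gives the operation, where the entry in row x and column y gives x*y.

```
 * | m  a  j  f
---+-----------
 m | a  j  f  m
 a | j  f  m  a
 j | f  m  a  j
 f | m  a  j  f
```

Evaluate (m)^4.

f

m^1 = m
m^2 = m*m = a
m^3 = a*m = j
m^4 = j*m = f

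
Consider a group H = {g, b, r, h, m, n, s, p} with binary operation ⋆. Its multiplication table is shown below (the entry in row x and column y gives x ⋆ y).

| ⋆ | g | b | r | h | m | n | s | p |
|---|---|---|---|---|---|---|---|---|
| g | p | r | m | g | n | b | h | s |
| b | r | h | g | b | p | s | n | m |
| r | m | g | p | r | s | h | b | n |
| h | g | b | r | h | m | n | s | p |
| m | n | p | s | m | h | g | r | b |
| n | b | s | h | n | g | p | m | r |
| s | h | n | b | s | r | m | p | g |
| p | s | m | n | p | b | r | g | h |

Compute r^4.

r^1 = r
r^2 = r ⋆ r = p
r^3 = p ⋆ r = n
r^4 = n ⋆ r = h

h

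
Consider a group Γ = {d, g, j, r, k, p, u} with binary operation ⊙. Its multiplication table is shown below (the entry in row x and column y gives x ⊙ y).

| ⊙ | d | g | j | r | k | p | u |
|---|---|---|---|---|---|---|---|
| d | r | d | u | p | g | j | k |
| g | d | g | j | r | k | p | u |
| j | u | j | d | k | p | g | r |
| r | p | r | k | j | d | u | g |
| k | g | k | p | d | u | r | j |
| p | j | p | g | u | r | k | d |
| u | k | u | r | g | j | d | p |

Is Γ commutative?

Check whether the table is symmetric across its main diagonal.
Every entry (row x, col y) equals the entry (row y, col x), so Γ is abelian.

Yes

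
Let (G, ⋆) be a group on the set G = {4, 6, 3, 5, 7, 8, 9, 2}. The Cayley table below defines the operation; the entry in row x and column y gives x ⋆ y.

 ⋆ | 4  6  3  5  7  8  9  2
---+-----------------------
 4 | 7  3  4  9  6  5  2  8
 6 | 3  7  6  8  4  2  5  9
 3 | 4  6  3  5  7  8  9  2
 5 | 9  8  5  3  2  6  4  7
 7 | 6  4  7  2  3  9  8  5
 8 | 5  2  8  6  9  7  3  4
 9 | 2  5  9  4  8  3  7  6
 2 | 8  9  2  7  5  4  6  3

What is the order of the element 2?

The identity element is 3 (its row matches the header).
2^1 = 2
2^2 = 2 ⋆ 2 = 3
The first power of 2 equal to the identity is 2^2, so ord(2) = 2.

2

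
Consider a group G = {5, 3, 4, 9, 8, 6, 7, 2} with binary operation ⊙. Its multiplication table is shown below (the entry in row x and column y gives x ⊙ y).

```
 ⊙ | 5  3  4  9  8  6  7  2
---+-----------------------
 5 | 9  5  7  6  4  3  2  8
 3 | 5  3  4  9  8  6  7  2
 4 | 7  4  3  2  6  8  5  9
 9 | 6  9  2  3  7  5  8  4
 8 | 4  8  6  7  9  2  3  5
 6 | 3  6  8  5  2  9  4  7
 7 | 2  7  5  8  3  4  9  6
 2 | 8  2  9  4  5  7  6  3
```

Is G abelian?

Yes

Check whether the table is symmetric across its main diagonal.
Every entry (row x, col y) equals the entry (row y, col x), so G is abelian.
(In fact G ≅ Z_2 x Z_4.)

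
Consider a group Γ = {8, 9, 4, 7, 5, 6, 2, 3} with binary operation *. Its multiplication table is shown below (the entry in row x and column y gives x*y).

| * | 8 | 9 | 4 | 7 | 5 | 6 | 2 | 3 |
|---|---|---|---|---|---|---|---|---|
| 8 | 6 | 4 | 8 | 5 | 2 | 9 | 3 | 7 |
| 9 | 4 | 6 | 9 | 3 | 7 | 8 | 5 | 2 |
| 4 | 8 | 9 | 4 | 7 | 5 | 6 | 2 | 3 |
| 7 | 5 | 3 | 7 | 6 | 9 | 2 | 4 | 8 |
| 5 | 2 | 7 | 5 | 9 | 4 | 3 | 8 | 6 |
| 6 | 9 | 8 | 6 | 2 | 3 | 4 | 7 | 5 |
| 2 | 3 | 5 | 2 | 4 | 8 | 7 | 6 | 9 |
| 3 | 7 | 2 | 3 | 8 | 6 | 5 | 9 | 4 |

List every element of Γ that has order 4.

Identity is 4. Compute the order of each non-identity element by repeated multiplication:
  8: 8 → 6 → 9 → 4  (order 4)
  9: 9 → 6 → 8 → 4  (order 4)
  7: 7 → 6 → 2 → 4  (order 4)
  5: 5 → 4  (order 2)
  6: 6 → 4  (order 2)
  2: 2 → 6 → 7 → 4  (order 4)
  3: 3 → 4  (order 2)
Elements of order 4: {2, 7, 8, 9}.
(Structurally, Γ here is isomorphic to Z_2 x Z_4.)

{2, 7, 8, 9}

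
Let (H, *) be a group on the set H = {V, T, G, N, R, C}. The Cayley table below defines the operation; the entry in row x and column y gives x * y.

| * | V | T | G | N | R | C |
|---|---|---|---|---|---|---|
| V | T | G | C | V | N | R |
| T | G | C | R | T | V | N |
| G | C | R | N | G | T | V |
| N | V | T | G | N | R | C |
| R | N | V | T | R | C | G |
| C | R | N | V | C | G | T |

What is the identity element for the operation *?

N

The identity e satisfies e * x = x for all x, so its row in the table reproduces the column headers.
Row N reads: V, T, G, N, R, C — exactly the header order. So N is the identity.
(Structurally, H here is isomorphic to the cyclic group Z_6.)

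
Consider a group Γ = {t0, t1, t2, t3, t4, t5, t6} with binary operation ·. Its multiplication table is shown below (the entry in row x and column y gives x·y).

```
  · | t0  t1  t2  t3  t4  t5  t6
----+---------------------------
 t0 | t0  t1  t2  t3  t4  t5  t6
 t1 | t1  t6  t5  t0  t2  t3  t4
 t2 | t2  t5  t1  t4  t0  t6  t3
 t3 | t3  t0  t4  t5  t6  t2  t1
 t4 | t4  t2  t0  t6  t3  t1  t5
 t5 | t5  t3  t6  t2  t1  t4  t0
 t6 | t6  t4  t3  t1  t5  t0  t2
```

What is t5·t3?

Read row t5, column t3: t5·t3 = t2.

t2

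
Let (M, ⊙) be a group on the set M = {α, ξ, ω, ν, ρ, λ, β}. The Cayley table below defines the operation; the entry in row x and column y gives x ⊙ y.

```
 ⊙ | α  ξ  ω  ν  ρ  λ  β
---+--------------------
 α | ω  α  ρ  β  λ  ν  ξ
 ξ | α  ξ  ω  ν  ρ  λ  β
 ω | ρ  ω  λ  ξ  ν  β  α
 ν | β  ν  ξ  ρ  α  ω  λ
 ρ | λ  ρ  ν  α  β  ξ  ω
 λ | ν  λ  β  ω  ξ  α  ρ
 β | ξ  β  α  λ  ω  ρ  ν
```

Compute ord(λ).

The identity element is ξ (its row matches the header).
λ^1 = λ
λ^2 = λ ⊙ λ = α
λ^3 = α ⊙ λ = ν
λ^4 = ν ⊙ λ = ω
λ^5 = ω ⊙ λ = β
λ^6 = β ⊙ λ = ρ
λ^7 = ρ ⊙ λ = ξ
The first power of λ equal to the identity is λ^7, so ord(λ) = 7.

7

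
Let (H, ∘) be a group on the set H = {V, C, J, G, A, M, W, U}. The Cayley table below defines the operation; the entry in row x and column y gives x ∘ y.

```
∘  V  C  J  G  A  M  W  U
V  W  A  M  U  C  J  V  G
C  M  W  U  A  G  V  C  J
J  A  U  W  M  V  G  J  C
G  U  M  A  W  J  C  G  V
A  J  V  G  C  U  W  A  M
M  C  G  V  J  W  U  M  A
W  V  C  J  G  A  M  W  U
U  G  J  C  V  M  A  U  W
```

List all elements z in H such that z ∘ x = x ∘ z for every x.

{U, W}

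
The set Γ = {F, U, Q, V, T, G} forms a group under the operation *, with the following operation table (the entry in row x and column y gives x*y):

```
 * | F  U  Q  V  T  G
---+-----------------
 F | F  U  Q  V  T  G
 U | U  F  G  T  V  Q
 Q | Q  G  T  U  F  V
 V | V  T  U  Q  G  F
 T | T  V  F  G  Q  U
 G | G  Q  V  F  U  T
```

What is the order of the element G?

6

The identity element is F (its row matches the header).
G^1 = G
G^2 = G*G = T
G^3 = T*G = U
G^4 = U*G = Q
G^5 = Q*G = V
G^6 = V*G = F
The first power of G equal to the identity is G^6, so ord(G) = 6.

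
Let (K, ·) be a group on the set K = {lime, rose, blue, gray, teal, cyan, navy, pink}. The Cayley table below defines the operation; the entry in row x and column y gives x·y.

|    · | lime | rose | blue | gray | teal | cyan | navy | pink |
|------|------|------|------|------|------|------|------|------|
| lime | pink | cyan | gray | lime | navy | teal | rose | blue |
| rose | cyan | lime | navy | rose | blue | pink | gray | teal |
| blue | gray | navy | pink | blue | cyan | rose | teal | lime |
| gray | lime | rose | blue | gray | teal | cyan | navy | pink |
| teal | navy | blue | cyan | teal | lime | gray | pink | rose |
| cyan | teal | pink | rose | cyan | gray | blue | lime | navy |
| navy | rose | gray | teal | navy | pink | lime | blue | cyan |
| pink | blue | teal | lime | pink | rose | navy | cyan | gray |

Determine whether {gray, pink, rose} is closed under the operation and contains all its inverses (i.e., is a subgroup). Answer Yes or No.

No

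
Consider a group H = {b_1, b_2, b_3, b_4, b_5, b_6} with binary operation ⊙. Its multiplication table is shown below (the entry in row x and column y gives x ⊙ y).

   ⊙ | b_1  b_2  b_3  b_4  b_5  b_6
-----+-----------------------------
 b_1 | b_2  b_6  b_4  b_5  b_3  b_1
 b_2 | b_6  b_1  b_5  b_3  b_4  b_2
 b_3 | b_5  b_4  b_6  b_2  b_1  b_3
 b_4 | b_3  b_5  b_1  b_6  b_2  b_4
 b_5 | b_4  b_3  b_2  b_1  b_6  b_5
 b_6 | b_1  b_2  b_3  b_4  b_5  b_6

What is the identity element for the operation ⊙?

b_6

The identity e satisfies e ⊙ x = x for all x, so its row in the table reproduces the column headers.
Row b_6 reads: b_1, b_2, b_3, b_4, b_5, b_6 — exactly the header order. So b_6 is the identity.
(Structurally, H here is isomorphic to the symmetric group S_3.)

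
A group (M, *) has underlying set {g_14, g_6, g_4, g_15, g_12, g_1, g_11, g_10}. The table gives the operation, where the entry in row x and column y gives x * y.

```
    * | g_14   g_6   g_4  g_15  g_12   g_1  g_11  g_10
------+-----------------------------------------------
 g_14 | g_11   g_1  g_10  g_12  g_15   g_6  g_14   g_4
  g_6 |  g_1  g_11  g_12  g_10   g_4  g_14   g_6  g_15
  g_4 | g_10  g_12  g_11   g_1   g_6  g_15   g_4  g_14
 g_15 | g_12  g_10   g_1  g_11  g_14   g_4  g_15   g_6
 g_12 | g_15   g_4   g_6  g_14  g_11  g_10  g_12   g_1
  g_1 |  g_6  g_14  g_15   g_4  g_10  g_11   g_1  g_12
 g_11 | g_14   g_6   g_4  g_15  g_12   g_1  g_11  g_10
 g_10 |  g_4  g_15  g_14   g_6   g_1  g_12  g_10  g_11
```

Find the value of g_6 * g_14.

Read row g_6, column g_14: g_6 * g_14 = g_1.

g_1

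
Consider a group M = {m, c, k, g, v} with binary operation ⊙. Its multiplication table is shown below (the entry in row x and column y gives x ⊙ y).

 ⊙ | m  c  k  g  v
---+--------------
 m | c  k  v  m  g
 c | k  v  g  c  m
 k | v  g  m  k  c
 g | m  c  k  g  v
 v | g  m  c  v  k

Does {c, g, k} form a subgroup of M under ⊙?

No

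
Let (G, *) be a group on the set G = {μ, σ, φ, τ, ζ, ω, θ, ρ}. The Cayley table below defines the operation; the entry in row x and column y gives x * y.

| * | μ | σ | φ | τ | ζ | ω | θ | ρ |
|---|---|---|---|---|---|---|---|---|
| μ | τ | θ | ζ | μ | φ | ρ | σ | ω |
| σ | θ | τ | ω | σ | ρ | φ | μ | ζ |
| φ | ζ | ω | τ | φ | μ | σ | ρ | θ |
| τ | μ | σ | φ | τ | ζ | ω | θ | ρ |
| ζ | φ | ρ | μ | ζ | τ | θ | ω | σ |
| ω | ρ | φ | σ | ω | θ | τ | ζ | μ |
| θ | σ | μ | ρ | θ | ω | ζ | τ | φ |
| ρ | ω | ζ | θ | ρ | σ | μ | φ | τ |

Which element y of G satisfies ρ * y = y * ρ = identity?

ρ

First locate the identity: row τ matches the header, so τ is the identity.
Scan row ρ for τ: ρ * ρ = τ. Hence ρ^(-1) = ρ.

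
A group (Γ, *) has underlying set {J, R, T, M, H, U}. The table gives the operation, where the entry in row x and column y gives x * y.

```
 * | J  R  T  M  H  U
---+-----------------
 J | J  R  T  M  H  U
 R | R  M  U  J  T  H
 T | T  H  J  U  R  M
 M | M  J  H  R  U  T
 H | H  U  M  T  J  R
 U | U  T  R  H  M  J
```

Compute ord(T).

The identity element is J (its row matches the header).
T^1 = T
T^2 = T * T = J
The first power of T equal to the identity is T^2, so ord(T) = 2.

2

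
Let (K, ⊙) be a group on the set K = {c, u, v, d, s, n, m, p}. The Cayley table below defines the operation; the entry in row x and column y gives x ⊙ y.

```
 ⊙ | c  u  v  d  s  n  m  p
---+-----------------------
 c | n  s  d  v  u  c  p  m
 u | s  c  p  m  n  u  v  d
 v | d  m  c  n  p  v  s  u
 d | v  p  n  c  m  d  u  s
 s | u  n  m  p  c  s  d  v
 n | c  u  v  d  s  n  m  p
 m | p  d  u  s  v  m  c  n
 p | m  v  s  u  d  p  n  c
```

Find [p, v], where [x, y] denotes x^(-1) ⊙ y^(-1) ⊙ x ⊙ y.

Identity is n; from the table p^(-1) = m and v^(-1) = d.
m ⊙ d = s
s ⊙ p = v
v ⊙ v = c

c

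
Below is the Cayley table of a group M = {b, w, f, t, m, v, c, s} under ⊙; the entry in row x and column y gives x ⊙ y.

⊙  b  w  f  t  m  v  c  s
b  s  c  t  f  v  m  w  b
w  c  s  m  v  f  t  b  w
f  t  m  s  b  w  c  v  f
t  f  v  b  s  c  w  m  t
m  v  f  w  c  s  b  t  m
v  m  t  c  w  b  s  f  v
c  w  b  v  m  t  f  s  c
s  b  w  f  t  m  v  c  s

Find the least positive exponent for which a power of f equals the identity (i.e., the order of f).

The identity element is s (its row matches the header).
f^1 = f
f^2 = f ⊙ f = s
The first power of f equal to the identity is f^2, so ord(f) = 2.
(Structurally, M here is isomorphic to the elementary abelian group (Z_2)^3.)

2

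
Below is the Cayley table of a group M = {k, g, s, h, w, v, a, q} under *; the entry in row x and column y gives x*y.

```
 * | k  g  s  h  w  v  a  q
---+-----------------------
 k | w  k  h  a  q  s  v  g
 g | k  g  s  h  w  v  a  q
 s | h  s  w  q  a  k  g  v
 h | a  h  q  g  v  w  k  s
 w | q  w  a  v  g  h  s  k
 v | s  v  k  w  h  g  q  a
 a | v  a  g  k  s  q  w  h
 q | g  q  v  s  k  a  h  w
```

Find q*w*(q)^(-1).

w

The identity is g. In row q, the entry g sits in column k, so q^(-1) = k.
q*w = k
k*k = w
(Structurally, M here is isomorphic to Z_2 x Z_4.)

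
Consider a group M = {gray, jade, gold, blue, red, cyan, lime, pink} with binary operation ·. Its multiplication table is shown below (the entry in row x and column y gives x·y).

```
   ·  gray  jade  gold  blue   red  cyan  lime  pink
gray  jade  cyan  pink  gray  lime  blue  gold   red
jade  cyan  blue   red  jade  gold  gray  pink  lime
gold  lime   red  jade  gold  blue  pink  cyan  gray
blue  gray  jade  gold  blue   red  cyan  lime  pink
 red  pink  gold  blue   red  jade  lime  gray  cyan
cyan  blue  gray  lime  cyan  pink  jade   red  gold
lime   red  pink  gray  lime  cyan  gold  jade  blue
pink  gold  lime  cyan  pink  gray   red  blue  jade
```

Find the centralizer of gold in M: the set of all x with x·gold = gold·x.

{blue, gold, jade, red}

Compare row gold with column gold entry by entry.
jade·gold = red = gold·jade, so jade commutes with gold.
pink·gold = cyan but gold·pink = gray, so pink does not.
Collecting the elements that commute with gold: C(gold) = {blue, gold, jade, red}.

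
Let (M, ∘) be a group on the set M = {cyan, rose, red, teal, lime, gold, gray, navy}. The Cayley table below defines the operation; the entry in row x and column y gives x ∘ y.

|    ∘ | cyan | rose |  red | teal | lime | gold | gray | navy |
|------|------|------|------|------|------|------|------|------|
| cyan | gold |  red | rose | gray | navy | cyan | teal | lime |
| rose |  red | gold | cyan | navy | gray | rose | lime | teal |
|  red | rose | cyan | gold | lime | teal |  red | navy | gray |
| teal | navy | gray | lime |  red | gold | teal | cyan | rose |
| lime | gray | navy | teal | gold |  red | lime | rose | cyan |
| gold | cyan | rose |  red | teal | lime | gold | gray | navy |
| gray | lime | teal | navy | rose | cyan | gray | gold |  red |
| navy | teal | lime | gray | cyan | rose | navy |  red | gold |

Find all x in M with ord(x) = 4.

Identity is gold. Compute the order of each non-identity element by repeated multiplication:
  cyan: cyan → gold  (order 2)
  rose: rose → gold  (order 2)
  red: red → gold  (order 2)
  teal: teal → red → lime → gold  (order 4)
  lime: lime → red → teal → gold  (order 4)
  gray: gray → gold  (order 2)
  navy: navy → gold  (order 2)
Elements of order 4: {lime, teal}.

{lime, teal}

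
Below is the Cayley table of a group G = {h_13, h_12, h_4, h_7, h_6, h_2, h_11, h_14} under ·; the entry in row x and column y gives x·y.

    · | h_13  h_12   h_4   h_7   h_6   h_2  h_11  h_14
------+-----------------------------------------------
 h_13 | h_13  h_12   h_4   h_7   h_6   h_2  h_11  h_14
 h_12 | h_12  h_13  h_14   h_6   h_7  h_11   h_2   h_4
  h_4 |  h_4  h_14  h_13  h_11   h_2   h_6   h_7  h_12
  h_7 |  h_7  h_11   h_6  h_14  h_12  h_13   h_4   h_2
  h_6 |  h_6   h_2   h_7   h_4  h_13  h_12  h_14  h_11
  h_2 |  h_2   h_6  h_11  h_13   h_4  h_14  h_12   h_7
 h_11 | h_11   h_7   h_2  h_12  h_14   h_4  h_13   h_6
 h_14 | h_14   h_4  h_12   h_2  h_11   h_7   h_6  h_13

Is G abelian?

h_2·h_6 = h_4 but h_6·h_2 = h_12.
Since h_2 and h_6 do not commute, G is not abelian.

No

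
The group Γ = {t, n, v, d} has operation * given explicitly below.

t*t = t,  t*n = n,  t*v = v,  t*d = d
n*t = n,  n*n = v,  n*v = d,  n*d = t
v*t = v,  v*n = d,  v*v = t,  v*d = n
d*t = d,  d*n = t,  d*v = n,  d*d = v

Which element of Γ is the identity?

The identity e satisfies e*x = x for all x, so its row in the table reproduces the column headers.
Row t reads: t, n, v, d — exactly the header order. So t is the identity.

t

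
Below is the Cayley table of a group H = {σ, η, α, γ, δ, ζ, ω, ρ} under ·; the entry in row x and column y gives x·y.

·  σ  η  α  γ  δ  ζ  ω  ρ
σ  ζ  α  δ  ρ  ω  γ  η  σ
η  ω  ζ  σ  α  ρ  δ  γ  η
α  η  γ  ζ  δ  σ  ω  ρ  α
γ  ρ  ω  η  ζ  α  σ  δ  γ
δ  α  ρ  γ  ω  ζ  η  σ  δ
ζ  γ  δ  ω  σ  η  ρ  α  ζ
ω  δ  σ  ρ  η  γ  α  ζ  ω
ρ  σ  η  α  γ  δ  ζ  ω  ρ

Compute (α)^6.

α^1 = α
α^2 = α·α = ζ
α^3 = ζ·α = ω
α^4 = ω·α = ρ
α^5 = ρ·α = α
α^6 = α·α = ζ

ζ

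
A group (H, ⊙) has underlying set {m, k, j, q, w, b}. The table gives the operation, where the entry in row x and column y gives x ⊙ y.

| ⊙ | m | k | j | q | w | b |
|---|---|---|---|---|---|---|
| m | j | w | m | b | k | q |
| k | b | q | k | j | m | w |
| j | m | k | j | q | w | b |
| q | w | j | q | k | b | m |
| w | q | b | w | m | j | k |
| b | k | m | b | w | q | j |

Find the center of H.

{j}

An element z is central iff its row equals its column in the table.
For q: q ⊙ m = w ≠ b = m ⊙ q, so q ∉ Z.
Checking each element this way leaves Z(H) = {j}.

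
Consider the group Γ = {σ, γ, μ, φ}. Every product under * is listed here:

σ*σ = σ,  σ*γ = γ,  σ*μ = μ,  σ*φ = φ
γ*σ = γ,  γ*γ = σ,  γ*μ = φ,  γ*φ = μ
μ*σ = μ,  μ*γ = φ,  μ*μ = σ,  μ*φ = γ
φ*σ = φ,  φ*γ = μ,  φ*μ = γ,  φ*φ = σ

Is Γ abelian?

Check whether the table is symmetric across its main diagonal.
Every entry (row x, col y) equals the entry (row y, col x), so Γ is abelian.

Yes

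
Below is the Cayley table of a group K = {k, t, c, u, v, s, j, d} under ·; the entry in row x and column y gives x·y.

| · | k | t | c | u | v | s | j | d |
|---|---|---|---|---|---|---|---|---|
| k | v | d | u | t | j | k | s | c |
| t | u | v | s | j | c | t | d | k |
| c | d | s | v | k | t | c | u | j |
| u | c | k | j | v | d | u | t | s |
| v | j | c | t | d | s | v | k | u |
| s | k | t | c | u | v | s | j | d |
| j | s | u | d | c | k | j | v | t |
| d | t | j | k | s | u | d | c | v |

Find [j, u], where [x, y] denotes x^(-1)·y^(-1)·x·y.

v

Identity is s; from the table j^(-1) = k and u^(-1) = d.
k·d = c
c·j = u
u·u = v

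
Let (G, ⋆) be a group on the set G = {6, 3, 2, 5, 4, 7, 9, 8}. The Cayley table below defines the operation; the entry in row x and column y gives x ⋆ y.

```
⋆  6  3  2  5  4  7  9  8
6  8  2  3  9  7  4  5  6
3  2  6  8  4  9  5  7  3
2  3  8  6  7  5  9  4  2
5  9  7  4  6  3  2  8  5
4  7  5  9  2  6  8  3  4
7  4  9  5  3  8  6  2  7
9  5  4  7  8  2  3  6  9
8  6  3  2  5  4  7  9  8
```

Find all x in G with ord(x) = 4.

{2, 3, 4, 5, 7, 9}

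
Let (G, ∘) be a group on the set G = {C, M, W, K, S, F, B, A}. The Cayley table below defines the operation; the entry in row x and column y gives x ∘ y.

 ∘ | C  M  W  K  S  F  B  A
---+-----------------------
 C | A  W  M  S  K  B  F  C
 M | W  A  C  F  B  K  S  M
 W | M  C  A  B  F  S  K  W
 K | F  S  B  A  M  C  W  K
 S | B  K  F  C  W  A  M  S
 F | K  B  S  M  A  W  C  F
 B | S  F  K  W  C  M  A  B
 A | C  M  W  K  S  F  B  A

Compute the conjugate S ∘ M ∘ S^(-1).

The identity is A. In row S, the entry A sits in column F, so S^(-1) = F.
S ∘ M = K
K ∘ F = C

C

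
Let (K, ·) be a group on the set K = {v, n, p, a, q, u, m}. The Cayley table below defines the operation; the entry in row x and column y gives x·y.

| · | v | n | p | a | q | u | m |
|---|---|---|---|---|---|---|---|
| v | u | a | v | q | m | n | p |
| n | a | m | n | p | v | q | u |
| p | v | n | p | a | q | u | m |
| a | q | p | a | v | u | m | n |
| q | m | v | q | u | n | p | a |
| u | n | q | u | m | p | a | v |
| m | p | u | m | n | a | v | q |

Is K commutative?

Yes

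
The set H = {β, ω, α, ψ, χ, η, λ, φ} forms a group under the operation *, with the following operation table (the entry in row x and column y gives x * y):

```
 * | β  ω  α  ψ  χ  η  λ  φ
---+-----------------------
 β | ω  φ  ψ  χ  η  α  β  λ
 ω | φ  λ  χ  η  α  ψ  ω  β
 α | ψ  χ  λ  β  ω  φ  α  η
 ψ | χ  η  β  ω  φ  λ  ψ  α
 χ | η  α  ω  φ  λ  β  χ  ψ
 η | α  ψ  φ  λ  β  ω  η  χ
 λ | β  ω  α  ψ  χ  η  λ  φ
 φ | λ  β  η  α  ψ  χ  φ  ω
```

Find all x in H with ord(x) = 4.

{β, η, φ, ψ}

Identity is λ. Compute the order of each non-identity element by repeated multiplication:
  β: β → ω → φ → λ  (order 4)
  ω: ω → λ  (order 2)
  α: α → λ  (order 2)
  ψ: ψ → ω → η → λ  (order 4)
  χ: χ → λ  (order 2)
  η: η → ω → ψ → λ  (order 4)
  φ: φ → ω → β → λ  (order 4)
Elements of order 4: {β, η, φ, ψ}.
(Structurally, H here is isomorphic to Z_2 x Z_4.)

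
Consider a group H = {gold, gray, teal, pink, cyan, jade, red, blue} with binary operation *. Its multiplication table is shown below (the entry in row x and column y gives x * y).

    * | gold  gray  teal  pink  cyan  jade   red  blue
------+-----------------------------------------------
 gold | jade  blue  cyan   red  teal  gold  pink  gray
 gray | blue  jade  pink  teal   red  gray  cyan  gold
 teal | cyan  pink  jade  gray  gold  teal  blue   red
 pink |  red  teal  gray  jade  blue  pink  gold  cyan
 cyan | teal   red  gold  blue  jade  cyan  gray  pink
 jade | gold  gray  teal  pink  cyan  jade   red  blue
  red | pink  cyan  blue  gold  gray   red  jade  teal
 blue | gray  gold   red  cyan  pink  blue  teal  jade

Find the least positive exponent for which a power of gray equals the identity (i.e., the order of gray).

The identity element is jade (its row matches the header).
gray^1 = gray
gray^2 = gray * gray = jade
The first power of gray equal to the identity is gray^2, so ord(gray) = 2.

2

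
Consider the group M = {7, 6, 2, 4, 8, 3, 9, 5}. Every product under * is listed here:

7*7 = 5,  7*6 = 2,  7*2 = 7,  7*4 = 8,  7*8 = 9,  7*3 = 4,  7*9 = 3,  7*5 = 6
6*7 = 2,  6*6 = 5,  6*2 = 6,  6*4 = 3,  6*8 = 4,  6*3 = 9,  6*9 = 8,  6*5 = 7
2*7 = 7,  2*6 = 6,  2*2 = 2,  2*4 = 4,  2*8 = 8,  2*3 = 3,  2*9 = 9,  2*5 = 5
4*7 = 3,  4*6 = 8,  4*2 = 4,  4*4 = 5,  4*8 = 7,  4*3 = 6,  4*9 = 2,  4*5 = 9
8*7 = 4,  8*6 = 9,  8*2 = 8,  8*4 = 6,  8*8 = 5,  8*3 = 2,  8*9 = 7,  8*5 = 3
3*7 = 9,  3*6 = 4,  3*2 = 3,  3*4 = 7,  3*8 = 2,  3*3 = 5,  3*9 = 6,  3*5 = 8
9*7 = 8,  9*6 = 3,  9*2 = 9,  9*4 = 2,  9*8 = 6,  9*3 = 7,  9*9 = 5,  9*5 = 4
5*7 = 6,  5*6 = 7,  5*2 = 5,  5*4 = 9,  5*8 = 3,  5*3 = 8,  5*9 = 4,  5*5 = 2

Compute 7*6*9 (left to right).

7*6 = 2
2*9 = 9

9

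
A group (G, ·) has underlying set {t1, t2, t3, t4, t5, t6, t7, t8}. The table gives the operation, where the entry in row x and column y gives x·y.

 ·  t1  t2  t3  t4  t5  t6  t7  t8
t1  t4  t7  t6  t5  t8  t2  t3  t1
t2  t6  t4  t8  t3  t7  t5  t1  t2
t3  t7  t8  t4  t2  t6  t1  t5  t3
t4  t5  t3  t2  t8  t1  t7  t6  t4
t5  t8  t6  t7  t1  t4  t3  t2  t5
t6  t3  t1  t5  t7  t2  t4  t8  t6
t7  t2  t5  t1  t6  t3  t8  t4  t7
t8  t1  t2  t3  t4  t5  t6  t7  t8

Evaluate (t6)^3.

t7

t6^1 = t6
t6^2 = t6·t6 = t4
t6^3 = t4·t6 = t7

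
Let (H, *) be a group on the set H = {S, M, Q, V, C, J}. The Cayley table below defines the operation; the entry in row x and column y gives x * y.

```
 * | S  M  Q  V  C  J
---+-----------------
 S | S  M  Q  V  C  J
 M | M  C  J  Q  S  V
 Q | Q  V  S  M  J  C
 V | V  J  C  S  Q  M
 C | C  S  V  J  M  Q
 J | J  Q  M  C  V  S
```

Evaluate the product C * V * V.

C

C * V = J
J * V = C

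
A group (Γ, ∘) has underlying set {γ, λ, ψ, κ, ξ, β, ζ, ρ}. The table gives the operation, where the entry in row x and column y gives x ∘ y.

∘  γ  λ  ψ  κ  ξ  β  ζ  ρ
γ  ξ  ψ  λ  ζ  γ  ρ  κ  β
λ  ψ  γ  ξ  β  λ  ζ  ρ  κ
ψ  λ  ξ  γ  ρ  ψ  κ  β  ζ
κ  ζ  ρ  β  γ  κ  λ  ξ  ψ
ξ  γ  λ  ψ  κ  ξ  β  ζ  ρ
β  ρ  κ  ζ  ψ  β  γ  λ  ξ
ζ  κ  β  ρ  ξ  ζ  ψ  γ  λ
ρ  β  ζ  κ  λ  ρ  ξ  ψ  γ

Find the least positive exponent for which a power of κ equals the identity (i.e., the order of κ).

The identity element is ξ (its row matches the header).
κ^1 = κ
κ^2 = κ ∘ κ = γ
κ^3 = γ ∘ κ = ζ
κ^4 = ζ ∘ κ = ξ
The first power of κ equal to the identity is κ^4, so ord(κ) = 4.

4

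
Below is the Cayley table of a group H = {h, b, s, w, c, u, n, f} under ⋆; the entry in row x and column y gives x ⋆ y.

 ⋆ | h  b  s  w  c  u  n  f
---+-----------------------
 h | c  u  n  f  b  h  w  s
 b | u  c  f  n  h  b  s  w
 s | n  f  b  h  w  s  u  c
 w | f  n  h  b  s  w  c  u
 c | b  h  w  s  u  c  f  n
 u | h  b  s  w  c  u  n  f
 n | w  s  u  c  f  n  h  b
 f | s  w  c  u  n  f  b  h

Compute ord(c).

The identity element is u (its row matches the header).
c^1 = c
c^2 = c ⋆ c = u
The first power of c equal to the identity is c^2, so ord(c) = 2.
(Structurally, H here is isomorphic to the cyclic group Z_8.)

2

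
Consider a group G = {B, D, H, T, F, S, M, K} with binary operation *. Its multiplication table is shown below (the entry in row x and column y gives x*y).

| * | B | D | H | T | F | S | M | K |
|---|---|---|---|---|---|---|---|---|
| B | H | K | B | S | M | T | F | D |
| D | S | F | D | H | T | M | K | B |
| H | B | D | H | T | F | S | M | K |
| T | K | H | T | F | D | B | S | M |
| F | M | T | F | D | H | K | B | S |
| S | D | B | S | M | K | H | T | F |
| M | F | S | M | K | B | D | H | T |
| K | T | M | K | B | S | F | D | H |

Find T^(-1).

First locate the identity: row H matches the header, so H is the identity.
Scan row T for H: T*D = H. Hence T^(-1) = D.

D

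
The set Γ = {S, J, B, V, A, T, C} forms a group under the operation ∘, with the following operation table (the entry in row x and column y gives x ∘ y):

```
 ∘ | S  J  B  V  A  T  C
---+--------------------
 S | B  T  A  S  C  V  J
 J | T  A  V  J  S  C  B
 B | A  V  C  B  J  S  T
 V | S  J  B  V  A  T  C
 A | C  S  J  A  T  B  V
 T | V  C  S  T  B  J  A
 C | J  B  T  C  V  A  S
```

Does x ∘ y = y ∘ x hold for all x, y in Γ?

Yes

Check whether the table is symmetric across its main diagonal.
Every entry (row x, col y) equals the entry (row y, col x), so Γ is abelian.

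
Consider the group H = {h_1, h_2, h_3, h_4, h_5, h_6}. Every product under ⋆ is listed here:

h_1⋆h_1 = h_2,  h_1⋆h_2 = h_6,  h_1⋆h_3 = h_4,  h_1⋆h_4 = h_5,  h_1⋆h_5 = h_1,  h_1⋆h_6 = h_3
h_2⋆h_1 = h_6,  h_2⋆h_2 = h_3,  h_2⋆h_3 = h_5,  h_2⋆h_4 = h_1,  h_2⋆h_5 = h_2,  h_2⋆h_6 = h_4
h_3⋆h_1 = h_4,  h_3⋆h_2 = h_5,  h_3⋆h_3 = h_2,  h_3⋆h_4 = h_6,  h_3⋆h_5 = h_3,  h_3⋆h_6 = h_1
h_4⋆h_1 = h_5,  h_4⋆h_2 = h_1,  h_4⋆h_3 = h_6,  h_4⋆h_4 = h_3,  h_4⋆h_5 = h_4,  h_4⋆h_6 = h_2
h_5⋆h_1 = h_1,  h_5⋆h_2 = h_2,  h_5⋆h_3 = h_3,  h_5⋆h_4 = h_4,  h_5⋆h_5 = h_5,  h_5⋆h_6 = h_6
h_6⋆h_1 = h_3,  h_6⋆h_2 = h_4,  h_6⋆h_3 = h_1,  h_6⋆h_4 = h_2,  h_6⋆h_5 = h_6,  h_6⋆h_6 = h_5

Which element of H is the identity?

h_5

The identity e satisfies e ⋆ x = x for all x, so its row in the table reproduces the column headers.
Row h_5 reads: h_1, h_2, h_3, h_4, h_5, h_6 — exactly the header order. So h_5 is the identity.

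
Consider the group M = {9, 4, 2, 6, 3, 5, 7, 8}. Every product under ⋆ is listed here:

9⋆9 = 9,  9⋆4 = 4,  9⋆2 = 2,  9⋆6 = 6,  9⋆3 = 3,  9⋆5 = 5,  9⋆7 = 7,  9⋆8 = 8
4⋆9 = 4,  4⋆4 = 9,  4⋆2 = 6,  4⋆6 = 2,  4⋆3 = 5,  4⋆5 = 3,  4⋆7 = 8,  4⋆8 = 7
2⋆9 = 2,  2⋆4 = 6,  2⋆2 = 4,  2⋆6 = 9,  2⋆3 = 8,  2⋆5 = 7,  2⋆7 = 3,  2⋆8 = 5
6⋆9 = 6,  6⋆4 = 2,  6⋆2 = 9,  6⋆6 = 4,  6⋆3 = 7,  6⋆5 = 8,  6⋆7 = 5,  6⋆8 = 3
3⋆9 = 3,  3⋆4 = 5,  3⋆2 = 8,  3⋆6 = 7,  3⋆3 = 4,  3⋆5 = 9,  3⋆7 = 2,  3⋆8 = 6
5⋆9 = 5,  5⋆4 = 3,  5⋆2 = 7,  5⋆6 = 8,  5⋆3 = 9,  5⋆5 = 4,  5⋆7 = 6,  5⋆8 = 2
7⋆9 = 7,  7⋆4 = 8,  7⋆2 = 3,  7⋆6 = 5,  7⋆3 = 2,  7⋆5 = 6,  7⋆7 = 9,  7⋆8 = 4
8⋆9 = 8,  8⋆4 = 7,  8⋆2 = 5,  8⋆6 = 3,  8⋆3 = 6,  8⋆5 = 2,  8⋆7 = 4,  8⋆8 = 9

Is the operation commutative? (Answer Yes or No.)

Check whether the table is symmetric across its main diagonal.
Every entry (row x, col y) equals the entry (row y, col x), so M is abelian.

Yes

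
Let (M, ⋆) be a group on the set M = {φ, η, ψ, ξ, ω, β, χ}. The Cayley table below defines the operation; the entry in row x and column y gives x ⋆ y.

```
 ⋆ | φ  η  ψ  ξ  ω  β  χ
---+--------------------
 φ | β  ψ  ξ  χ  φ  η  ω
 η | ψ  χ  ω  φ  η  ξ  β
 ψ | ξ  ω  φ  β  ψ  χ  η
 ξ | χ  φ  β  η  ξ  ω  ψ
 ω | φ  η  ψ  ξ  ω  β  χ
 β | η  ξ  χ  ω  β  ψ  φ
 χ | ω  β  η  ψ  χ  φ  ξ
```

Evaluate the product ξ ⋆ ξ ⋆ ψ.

ω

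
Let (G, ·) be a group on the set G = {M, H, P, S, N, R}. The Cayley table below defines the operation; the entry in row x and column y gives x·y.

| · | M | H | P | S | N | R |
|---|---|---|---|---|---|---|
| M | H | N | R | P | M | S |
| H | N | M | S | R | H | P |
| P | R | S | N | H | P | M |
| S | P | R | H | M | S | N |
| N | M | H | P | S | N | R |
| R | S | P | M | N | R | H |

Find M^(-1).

H

First locate the identity: row N matches the header, so N is the identity.
Scan row M for N: M·H = N. Hence M^(-1) = H.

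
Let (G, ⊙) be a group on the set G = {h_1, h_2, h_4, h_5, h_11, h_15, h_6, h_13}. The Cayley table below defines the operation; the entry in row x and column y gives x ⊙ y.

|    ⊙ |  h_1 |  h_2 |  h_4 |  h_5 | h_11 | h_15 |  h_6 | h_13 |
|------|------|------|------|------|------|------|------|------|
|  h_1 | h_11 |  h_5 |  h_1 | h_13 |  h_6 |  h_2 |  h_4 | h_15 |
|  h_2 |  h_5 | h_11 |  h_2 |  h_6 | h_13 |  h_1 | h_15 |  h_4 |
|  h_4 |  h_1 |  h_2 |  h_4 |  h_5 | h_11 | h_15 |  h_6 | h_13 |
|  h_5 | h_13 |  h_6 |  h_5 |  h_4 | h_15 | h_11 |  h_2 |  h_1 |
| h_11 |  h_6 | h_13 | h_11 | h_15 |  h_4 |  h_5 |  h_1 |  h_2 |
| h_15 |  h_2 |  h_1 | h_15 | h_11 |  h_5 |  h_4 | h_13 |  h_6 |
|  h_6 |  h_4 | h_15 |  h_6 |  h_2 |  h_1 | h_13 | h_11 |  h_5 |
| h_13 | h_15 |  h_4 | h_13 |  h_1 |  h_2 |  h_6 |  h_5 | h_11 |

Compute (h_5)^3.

h_5^1 = h_5
h_5^2 = h_5 ⊙ h_5 = h_4
h_5^3 = h_4 ⊙ h_5 = h_5

h_5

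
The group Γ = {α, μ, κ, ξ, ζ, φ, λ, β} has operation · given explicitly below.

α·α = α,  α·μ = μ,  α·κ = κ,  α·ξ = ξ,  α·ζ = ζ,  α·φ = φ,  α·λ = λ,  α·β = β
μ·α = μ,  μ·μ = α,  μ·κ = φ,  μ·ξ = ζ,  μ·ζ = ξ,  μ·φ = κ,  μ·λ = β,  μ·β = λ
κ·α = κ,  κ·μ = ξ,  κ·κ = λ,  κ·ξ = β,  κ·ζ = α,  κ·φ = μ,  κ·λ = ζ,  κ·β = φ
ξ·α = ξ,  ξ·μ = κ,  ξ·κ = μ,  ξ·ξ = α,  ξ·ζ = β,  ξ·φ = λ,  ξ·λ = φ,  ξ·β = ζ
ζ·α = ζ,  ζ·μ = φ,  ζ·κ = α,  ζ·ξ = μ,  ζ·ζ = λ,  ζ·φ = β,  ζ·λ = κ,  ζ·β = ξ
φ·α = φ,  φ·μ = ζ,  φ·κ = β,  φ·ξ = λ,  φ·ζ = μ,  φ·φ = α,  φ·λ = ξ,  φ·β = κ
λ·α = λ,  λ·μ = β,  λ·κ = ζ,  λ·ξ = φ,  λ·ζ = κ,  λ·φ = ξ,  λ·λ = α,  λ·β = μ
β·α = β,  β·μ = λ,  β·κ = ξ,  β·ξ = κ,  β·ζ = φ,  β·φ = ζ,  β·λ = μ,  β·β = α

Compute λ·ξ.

Read row λ, column ξ: λ·ξ = φ.

φ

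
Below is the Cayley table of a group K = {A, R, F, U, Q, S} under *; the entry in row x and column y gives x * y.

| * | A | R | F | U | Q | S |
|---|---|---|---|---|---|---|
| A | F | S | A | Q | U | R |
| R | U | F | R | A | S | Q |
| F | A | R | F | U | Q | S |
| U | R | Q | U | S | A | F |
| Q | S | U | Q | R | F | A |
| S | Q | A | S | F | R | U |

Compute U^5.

U^1 = U
U^2 = U * U = S
U^3 = S * U = F
U^4 = F * U = U
U^5 = U * U = S
(Structurally, K here is isomorphic to the symmetric group S_3.)

S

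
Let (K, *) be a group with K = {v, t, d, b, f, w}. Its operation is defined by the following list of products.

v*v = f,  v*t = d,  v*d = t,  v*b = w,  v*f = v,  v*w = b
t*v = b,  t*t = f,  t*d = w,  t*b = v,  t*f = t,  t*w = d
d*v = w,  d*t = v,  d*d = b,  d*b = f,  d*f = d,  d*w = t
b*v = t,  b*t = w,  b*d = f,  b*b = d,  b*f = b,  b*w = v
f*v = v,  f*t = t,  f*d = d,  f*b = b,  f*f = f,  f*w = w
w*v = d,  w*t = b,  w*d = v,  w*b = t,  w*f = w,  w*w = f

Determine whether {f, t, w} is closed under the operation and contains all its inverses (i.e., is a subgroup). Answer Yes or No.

t*w = d, which is not in {f, t, w}.
The subset is not closed under *, so it is not a subgroup.
(Structurally, K here is isomorphic to the symmetric group S_3.)

No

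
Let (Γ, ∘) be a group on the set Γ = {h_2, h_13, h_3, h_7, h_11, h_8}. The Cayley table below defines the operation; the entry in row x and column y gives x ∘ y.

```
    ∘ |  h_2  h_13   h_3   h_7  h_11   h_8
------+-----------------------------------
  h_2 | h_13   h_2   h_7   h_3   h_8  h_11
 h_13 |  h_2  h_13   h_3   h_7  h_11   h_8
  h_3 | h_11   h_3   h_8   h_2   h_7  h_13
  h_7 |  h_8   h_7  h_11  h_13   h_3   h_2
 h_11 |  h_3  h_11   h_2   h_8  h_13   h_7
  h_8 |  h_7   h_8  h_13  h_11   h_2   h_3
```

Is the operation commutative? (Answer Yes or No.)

h_3 ∘ h_7 = h_2 but h_7 ∘ h_3 = h_11.
Since h_3 and h_7 do not commute, Γ is not abelian.

No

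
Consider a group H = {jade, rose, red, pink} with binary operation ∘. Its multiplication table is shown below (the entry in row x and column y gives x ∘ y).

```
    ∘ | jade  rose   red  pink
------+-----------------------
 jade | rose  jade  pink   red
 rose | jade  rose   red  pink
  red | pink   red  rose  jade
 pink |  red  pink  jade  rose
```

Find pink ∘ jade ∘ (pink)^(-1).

jade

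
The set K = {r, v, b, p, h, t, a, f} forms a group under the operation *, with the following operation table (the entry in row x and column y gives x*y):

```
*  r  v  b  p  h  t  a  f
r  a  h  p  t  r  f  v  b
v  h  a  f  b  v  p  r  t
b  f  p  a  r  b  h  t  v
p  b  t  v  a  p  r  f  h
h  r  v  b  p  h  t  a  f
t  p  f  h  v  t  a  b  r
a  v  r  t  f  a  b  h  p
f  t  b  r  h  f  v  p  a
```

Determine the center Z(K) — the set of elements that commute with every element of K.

{a, h}

An element z is central iff its row equals its column in the table.
For b: b*r = f ≠ p = r*b, so b ∉ Z.
Checking each element this way leaves Z(K) = {a, h}.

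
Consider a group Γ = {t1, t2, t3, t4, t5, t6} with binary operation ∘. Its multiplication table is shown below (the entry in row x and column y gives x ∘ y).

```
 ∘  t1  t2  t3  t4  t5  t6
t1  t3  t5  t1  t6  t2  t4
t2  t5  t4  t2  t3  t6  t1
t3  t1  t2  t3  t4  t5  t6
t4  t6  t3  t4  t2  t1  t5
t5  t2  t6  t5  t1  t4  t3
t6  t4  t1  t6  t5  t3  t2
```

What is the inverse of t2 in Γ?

t4

First locate the identity: row t3 matches the header, so t3 is the identity.
Scan row t2 for t3: t2 ∘ t4 = t3. Hence t2^(-1) = t4.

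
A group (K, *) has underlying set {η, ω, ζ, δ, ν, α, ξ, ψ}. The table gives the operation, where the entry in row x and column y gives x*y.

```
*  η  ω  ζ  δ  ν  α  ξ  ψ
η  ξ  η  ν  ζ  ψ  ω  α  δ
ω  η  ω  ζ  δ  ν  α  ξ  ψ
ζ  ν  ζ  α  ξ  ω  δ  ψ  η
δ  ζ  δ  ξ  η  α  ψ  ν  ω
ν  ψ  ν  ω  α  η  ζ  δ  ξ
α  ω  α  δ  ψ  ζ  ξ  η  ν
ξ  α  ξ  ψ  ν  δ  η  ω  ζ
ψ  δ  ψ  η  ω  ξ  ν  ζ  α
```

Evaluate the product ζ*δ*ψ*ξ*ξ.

ζ

ζ*δ = ξ
ξ*ψ = ζ
ζ*ξ = ψ
ψ*ξ = ζ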